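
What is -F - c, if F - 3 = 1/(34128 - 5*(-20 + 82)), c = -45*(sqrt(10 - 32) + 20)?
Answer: 30334745/33818 + 45*I*sqrt(22) ≈ 897.0 + 211.07*I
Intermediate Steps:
c = -900 - 45*I*sqrt(22) (c = -45*(sqrt(-22) + 20) = -45*(I*sqrt(22) + 20) = -45*(20 + I*sqrt(22)) = -900 - 45*I*sqrt(22) ≈ -900.0 - 211.07*I)
F = 101455/33818 (F = 3 + 1/(34128 - 5*(-20 + 82)) = 3 + 1/(34128 - 5*62) = 3 + 1/(34128 - 310) = 3 + 1/33818 = 101455/33818 ≈ 3.0000)
-F - c = -1*101455/33818 - (-900 - 45*I*sqrt(22)) = -101455/33818 + (900 + 45*I*sqrt(22)) = 30334745/33818 + 45*I*sqrt(22)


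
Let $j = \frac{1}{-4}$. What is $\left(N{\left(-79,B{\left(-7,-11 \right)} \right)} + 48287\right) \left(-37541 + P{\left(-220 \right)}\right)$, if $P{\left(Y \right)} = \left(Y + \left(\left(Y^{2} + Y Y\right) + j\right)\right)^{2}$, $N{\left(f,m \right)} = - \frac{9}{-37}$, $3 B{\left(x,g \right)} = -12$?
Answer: $\frac{66659880863131985}{148} \approx 4.504 \cdot 10^{14}$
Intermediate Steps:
$j = - \frac{1}{4} \approx -0.25$
$B{\left(x,g \right)} = -4$ ($B{\left(x,g \right)} = \frac{1}{3} \left(-12\right) = -4$)
$N{\left(f,m \right)} = \frac{9}{37}$ ($N{\left(f,m \right)} = \left(-9\right) \left(- \frac{1}{37}\right) = \frac{9}{37}$)
$P{\left(Y \right)} = \left(- \frac{1}{4} + Y + 2 Y^{2}\right)^{2}$ ($P{\left(Y \right)} = \left(Y - \left(\frac{1}{4} - Y^{2} - Y Y\right)\right)^{2} = \left(Y + \left(\left(Y^{2} + Y^{2}\right) - \frac{1}{4}\right)\right)^{2} = \left(Y + \left(2 Y^{2} - \frac{1}{4}\right)\right)^{2} = \left(Y + \left(- \frac{1}{4} + 2 Y^{2}\right)\right)^{2} = \left(- \frac{1}{4} + Y + 2 Y^{2}\right)^{2}$)
$\left(N{\left(-79,B{\left(-7,-11 \right)} \right)} + 48287\right) \left(-37541 + P{\left(-220 \right)}\right) = \left(\frac{9}{37} + 48287\right) \left(-37541 + \frac{\left(-1 + 4 \left(-220\right) + 8 \left(-220\right)^{2}\right)^{2}}{16}\right) = \frac{1786628 \left(-37541 + \frac{\left(-1 - 880 + 8 \cdot 48400\right)^{2}}{16}\right)}{37} = \frac{1786628 \left(-37541 + \frac{\left(-1 - 880 + 387200\right)^{2}}{16}\right)}{37} = \frac{1786628 \left(-37541 + \frac{386319^{2}}{16}\right)}{37} = \frac{1786628 \left(-37541 + \frac{1}{16} \cdot 149242369761\right)}{37} = \frac{1786628 \left(-37541 + \frac{149242369761}{16}\right)}{37} = \frac{1786628}{37} \cdot \frac{149241769105}{16} = \frac{66659880863131985}{148}$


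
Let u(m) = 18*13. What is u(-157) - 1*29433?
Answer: -29199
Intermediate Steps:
u(m) = 234
u(-157) - 1*29433 = 234 - 1*29433 = 234 - 29433 = -29199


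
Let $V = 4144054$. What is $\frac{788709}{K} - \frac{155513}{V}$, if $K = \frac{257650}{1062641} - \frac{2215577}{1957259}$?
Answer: $- \frac{6797936257676926133731525}{7666811439648593378} \approx -8.8667 \cdot 10^{5}$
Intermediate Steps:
$K = - \frac{1850075177507}{2079863661019}$ ($K = 257650 \cdot \frac{1}{1062641} - \frac{2215577}{1957259} = \frac{257650}{1062641} - \frac{2215577}{1957259} = - \frac{1850075177507}{2079863661019} \approx -0.88952$)
$\frac{788709}{K} - \frac{155513}{V} = \frac{788709}{- \frac{1850075177507}{2079863661019}} - \frac{155513}{4144054} = 788709 \left(- \frac{2079863661019}{1850075177507}\right) - \frac{155513}{4144054} = - \frac{1640407188218634471}{1850075177507} - \frac{155513}{4144054} = - \frac{6797936257676926133731525}{7666811439648593378}$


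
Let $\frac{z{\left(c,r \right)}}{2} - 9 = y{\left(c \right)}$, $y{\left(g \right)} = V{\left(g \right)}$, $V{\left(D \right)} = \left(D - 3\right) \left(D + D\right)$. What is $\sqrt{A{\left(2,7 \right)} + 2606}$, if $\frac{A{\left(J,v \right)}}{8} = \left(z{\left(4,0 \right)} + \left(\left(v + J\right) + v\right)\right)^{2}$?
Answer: $\sqrt{22606} \approx 150.35$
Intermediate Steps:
$V{\left(D \right)} = 2 D \left(-3 + D\right)$ ($V{\left(D \right)} = \left(-3 + D\right) 2 D = 2 D \left(-3 + D\right)$)
$y{\left(g \right)} = 2 g \left(-3 + g\right)$
$z{\left(c,r \right)} = 18 + 4 c \left(-3 + c\right)$ ($z{\left(c,r \right)} = 18 + 2 \cdot 2 c \left(-3 + c\right) = 18 + 4 c \left(-3 + c\right)$)
$A{\left(J,v \right)} = 8 \left(34 + J + 2 v\right)^{2}$ ($A{\left(J,v \right)} = 8 \left(\left(18 + 4 \cdot 4 \left(-3 + 4\right)\right) + \left(\left(v + J\right) + v\right)\right)^{2} = 8 \left(\left(18 + 4 \cdot 4 \cdot 1\right) + \left(\left(J + v\right) + v\right)\right)^{2} = 8 \left(\left(18 + 16\right) + \left(J + 2 v\right)\right)^{2} = 8 \left(34 + \left(J + 2 v\right)\right)^{2} = 8 \left(34 + J + 2 v\right)^{2}$)
$\sqrt{A{\left(2,7 \right)} + 2606} = \sqrt{8 \left(34 + 2 + 2 \cdot 7\right)^{2} + 2606} = \sqrt{8 \left(34 + 2 + 14\right)^{2} + 2606} = \sqrt{8 \cdot 50^{2} + 2606} = \sqrt{8 \cdot 2500 + 2606} = \sqrt{20000 + 2606} = \sqrt{22606}$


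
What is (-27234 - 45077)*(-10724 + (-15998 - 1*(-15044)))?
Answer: 844447858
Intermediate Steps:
(-27234 - 45077)*(-10724 + (-15998 - 1*(-15044))) = -72311*(-10724 + (-15998 + 15044)) = -72311*(-10724 - 954) = -72311*(-11678) = 844447858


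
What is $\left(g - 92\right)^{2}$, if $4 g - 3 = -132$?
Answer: $\frac{247009}{16} \approx 15438.0$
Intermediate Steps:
$g = - \frac{129}{4}$ ($g = \frac{3}{4} + \frac{1}{4} \left(-132\right) = \frac{3}{4} - 33 = - \frac{129}{4} \approx -32.25$)
$\left(g - 92\right)^{2} = \left(- \frac{129}{4} - 92\right)^{2} = \left(- \frac{497}{4}\right)^{2} = \frac{247009}{16}$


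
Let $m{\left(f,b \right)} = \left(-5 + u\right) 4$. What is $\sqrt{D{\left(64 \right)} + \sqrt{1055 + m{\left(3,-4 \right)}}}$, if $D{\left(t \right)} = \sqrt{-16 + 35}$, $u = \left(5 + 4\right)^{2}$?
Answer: $\sqrt{\sqrt{19} + 3 \sqrt{151}} \approx 6.4206$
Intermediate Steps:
$u = 81$ ($u = 9^{2} = 81$)
$m{\left(f,b \right)} = 304$ ($m{\left(f,b \right)} = \left(-5 + 81\right) 4 = 76 \cdot 4 = 304$)
$D{\left(t \right)} = \sqrt{19}$
$\sqrt{D{\left(64 \right)} + \sqrt{1055 + m{\left(3,-4 \right)}}} = \sqrt{\sqrt{19} + \sqrt{1055 + 304}} = \sqrt{\sqrt{19} + \sqrt{1359}} = \sqrt{\sqrt{19} + 3 \sqrt{151}}$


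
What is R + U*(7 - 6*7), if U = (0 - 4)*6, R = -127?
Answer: 713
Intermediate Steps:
U = -24 (U = -4*6 = -24)
R + U*(7 - 6*7) = -127 - 24*(7 - 6*7) = -127 - 24*(7 - 42) = -127 - 24*(-35) = -127 + 840 = 713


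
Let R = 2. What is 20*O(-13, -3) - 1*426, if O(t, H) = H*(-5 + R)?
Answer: -246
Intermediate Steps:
O(t, H) = -3*H (O(t, H) = H*(-5 + 2) = H*(-3) = -3*H)
20*O(-13, -3) - 1*426 = 20*(-3*(-3)) - 1*426 = 20*9 - 426 = 180 - 426 = -246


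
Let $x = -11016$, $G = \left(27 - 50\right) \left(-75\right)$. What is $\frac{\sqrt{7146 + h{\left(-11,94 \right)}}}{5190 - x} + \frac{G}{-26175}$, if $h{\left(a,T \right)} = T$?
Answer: $- \frac{23}{349} + \frac{\sqrt{1810}}{8103} \approx -0.060652$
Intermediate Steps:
$G = 1725$ ($G = \left(-23\right) \left(-75\right) = 1725$)
$\frac{\sqrt{7146 + h{\left(-11,94 \right)}}}{5190 - x} + \frac{G}{-26175} = \frac{\sqrt{7146 + 94}}{5190 - -11016} + \frac{1725}{-26175} = \frac{\sqrt{7240}}{5190 + 11016} + 1725 \left(- \frac{1}{26175}\right) = \frac{2 \sqrt{1810}}{16206} - \frac{23}{349} = 2 \sqrt{1810} \cdot \frac{1}{16206} - \frac{23}{349} = \frac{\sqrt{1810}}{8103} - \frac{23}{349} = - \frac{23}{349} + \frac{\sqrt{1810}}{8103}$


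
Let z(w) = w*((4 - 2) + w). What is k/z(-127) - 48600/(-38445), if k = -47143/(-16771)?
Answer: 862737212509/682372158875 ≈ 1.2643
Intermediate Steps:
z(w) = w*(2 + w)
k = 47143/16771 (k = -47143*(-1/16771) = 47143/16771 ≈ 2.8110)
k/z(-127) - 48600/(-38445) = 47143/(16771*((-127*(2 - 127)))) - 48600/(-38445) = 47143/(16771*((-127*(-125)))) - 48600*(-1/38445) = (47143/16771)/15875 + 3240/2563 = (47143/16771)*(1/15875) + 3240/2563 = 47143/266239625 + 3240/2563 = 862737212509/682372158875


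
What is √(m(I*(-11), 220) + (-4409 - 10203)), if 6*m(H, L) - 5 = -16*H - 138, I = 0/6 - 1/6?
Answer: I*√527006/6 ≈ 120.99*I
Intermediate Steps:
I = -⅙ (I = 0*(⅙) - 1*⅙ = 0 - ⅙ = -⅙ ≈ -0.16667)
m(H, L) = -133/6 - 8*H/3 (m(H, L) = ⅚ + (-16*H - 138)/6 = ⅚ + (-138 - 16*H)/6 = ⅚ + (-23 - 8*H/3) = -133/6 - 8*H/3)
√(m(I*(-11), 220) + (-4409 - 10203)) = √((-133/6 - (-4)*(-11)/9) + (-4409 - 10203)) = √((-133/6 - 8/3*11/6) - 14612) = √((-133/6 - 44/9) - 14612) = √(-487/18 - 14612) = √(-263503/18) = I*√527006/6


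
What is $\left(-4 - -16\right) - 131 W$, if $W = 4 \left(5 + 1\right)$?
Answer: $-3132$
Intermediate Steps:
$W = 24$ ($W = 4 \cdot 6 = 24$)
$\left(-4 - -16\right) - 131 W = \left(-4 - -16\right) - 3144 = \left(-4 + 16\right) - 3144 = 12 - 3144 = -3132$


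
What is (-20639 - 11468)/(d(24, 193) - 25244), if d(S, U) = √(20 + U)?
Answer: 810509108/637259323 + 32107*√213/637259323 ≈ 1.2726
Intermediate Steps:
(-20639 - 11468)/(d(24, 193) - 25244) = (-20639 - 11468)/(√(20 + 193) - 25244) = -32107/(√213 - 25244) = -32107/(-25244 + √213)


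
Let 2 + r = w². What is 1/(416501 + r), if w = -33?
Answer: 1/417588 ≈ 2.3947e-6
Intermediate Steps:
r = 1087 (r = -2 + (-33)² = -2 + 1089 = 1087)
1/(416501 + r) = 1/(416501 + 1087) = 1/417588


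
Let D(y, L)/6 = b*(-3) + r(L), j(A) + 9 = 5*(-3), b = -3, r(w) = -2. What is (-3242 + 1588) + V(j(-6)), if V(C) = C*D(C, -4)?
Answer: -2662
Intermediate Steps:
j(A) = -24 (j(A) = -9 + 5*(-3) = -9 - 15 = -24)
D(y, L) = 42 (D(y, L) = 6*(-3*(-3) - 2) = 6*(9 - 2) = 6*7 = 42)
V(C) = 42*C (V(C) = C*42 = 42*C)
(-3242 + 1588) + V(j(-6)) = (-3242 + 1588) + 42*(-24) = -1654 - 1008 = -2662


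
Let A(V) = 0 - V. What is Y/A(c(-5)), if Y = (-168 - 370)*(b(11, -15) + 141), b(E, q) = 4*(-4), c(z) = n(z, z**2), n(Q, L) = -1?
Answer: -67250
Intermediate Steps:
c(z) = -1
b(E, q) = -16
A(V) = -V
Y = -67250 (Y = (-168 - 370)*(-16 + 141) = -538*125 = -67250)
Y/A(c(-5)) = -67250/(-1*(-1)) = -67250/1 = 1*(-67250) = -67250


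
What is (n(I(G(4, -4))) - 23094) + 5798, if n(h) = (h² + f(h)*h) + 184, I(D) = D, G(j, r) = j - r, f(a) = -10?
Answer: -17128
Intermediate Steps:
n(h) = 184 + h² - 10*h (n(h) = (h² - 10*h) + 184 = 184 + h² - 10*h)
(n(I(G(4, -4))) - 23094) + 5798 = ((184 + (4 - 1*(-4))² - 10*(4 - 1*(-4))) - 23094) + 5798 = ((184 + (4 + 4)² - 10*(4 + 4)) - 23094) + 5798 = ((184 + 8² - 10*8) - 23094) + 5798 = ((184 + 64 - 80) - 23094) + 5798 = (168 - 23094) + 5798 = -22926 + 5798 = -17128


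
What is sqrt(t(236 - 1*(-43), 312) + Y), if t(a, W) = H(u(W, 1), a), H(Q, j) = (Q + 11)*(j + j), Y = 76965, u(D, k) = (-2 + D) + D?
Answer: sqrt(430179) ≈ 655.88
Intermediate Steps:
u(D, k) = -2 + 2*D
H(Q, j) = 2*j*(11 + Q) (H(Q, j) = (11 + Q)*(2*j) = 2*j*(11 + Q))
t(a, W) = 2*a*(9 + 2*W) (t(a, W) = 2*a*(11 + (-2 + 2*W)) = 2*a*(9 + 2*W))
sqrt(t(236 - 1*(-43), 312) + Y) = sqrt(2*(236 - 1*(-43))*(9 + 2*312) + 76965) = sqrt(2*(236 + 43)*(9 + 624) + 76965) = sqrt(2*279*633 + 76965) = sqrt(353214 + 76965) = sqrt(430179)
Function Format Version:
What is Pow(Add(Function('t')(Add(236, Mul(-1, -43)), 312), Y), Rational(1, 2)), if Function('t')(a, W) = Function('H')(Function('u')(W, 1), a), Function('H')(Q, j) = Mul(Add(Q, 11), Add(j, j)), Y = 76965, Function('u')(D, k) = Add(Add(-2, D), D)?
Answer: Pow(430179, Rational(1, 2)) ≈ 655.88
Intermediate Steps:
Function('u')(D, k) = Add(-2, Mul(2, D))
Function('H')(Q, j) = Mul(2, j, Add(11, Q)) (Function('H')(Q, j) = Mul(Add(11, Q), Mul(2, j)) = Mul(2, j, Add(11, Q)))
Function('t')(a, W) = Mul(2, a, Add(9, Mul(2, W))) (Function('t')(a, W) = Mul(2, a, Add(11, Add(-2, Mul(2, W)))) = Mul(2, a, Add(9, Mul(2, W))))
Pow(Add(Function('t')(Add(236, Mul(-1, -43)), 312), Y), Rational(1, 2)) = Pow(Add(Mul(2, Add(236, Mul(-1, -43)), Add(9, Mul(2, 312))), 76965), Rational(1, 2)) = Pow(Add(Mul(2, Add(236, 43), Add(9, 624)), 76965), Rational(1, 2)) = Pow(Add(Mul(2, 279, 633), 76965), Rational(1, 2)) = Pow(Add(353214, 76965), Rational(1, 2)) = Pow(430179, Rational(1, 2))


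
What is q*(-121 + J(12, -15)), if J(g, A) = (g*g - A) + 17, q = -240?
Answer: -13200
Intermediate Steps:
J(g, A) = 17 + g**2 - A (J(g, A) = (g**2 - A) + 17 = 17 + g**2 - A)
q*(-121 + J(12, -15)) = -240*(-121 + (17 + 12**2 - 1*(-15))) = -240*(-121 + (17 + 144 + 15)) = -240*(-121 + 176) = -240*55 = -13200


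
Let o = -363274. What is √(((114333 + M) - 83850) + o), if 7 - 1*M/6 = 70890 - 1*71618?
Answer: I*√328381 ≈ 573.04*I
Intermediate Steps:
M = 4410 (M = 42 - 6*(70890 - 1*71618) = 42 - 6*(70890 - 71618) = 42 - 6*(-728) = 42 + 4368 = 4410)
√(((114333 + M) - 83850) + o) = √(((114333 + 4410) - 83850) - 363274) = √((118743 - 83850) - 363274) = √(34893 - 363274) = √(-328381) = I*√328381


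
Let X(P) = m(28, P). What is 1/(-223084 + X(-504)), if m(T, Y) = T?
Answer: -1/223056 ≈ -4.4832e-6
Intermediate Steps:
X(P) = 28
1/(-223084 + X(-504)) = 1/(-223084 + 28) = 1/(-223056) = -1/223056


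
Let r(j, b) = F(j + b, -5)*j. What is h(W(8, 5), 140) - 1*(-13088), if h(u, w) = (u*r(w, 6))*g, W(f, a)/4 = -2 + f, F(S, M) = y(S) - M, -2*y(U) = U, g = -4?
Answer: 927008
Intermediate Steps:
y(U) = -U/2
F(S, M) = -M - S/2 (F(S, M) = -S/2 - M = -M - S/2)
r(j, b) = j*(5 - b/2 - j/2) (r(j, b) = (-1*(-5) - (j + b)/2)*j = (5 - (b + j)/2)*j = (5 + (-b/2 - j/2))*j = (5 - b/2 - j/2)*j = j*(5 - b/2 - j/2))
W(f, a) = -8 + 4*f (W(f, a) = 4*(-2 + f) = -8 + 4*f)
h(u, w) = -2*u*w*(4 - w) (h(u, w) = (u*(w*(10 - 1*6 - w)/2))*(-4) = (u*(w*(10 - 6 - w)/2))*(-4) = (u*(w*(4 - w)/2))*(-4) = (u*w*(4 - w)/2)*(-4) = -2*u*w*(4 - w))
h(W(8, 5), 140) - 1*(-13088) = 2*(-8 + 4*8)*140*(-4 + 140) - 1*(-13088) = 2*(-8 + 32)*140*136 + 13088 = 2*24*140*136 + 13088 = 913920 + 13088 = 927008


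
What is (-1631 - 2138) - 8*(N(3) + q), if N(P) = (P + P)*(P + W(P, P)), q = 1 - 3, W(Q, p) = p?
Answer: -4041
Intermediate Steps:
q = -2
N(P) = 4*P² (N(P) = (P + P)*(P + P) = (2*P)*(2*P) = 4*P²)
(-1631 - 2138) - 8*(N(3) + q) = (-1631 - 2138) - 8*(4*3² - 2) = -3769 - 8*(4*9 - 2) = -3769 - 8*(36 - 2) = -3769 - 8*34 = -3769 - 272 = -4041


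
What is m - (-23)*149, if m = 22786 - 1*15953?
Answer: 10260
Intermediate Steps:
m = 6833 (m = 22786 - 15953 = 6833)
m - (-23)*149 = 6833 - (-23)*149 = 6833 - 1*(-3427) = 6833 + 3427 = 10260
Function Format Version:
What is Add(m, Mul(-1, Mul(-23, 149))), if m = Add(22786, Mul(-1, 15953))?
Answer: 10260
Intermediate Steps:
m = 6833 (m = Add(22786, -15953) = 6833)
Add(m, Mul(-1, Mul(-23, 149))) = Add(6833, Mul(-1, Mul(-23, 149))) = Add(6833, Mul(-1, -3427)) = Add(6833, 3427) = 10260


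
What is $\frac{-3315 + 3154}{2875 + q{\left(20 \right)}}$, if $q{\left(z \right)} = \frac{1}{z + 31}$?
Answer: $- \frac{8211}{146626} \approx -0.056$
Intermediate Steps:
$q{\left(z \right)} = \frac{1}{31 + z}$
$\frac{-3315 + 3154}{2875 + q{\left(20 \right)}} = \frac{-3315 + 3154}{2875 + \frac{1}{31 + 20}} = - \frac{161}{2875 + \frac{1}{51}} = - \frac{161}{\frac{146626}{51}} = \left(-161\right) \frac{51}{146626} = - \frac{8211}{146626}$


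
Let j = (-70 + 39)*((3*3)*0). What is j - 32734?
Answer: -32734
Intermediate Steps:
j = 0 (j = -279*0 = -31*0 = 0)
j - 32734 = 0 - 32734 = -32734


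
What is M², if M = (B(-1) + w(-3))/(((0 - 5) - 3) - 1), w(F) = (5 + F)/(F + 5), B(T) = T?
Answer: 0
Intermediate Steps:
w(F) = 1 (w(F) = (5 + F)/(5 + F) = 1)
M = 0 (M = (-1 + 1)/(((0 - 5) - 3) - 1) = 0/((-5 - 3) - 1) = 0/(-8 - 1) = 0/(-9) = 0*(-⅑) = 0)
M² = 0² = 0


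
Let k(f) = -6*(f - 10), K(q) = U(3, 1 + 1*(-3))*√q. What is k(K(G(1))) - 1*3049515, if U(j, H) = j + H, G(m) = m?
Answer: -3049461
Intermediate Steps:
U(j, H) = H + j
K(q) = √q (K(q) = ((1 + 1*(-3)) + 3)*√q = ((1 - 3) + 3)*√q = (-2 + 3)*√q = 1*√q = √q)
k(f) = 60 - 6*f (k(f) = -6*(-10 + f) = 60 - 6*f)
k(K(G(1))) - 1*3049515 = (60 - 6*√1) - 1*3049515 = (60 - 6*1) - 3049515 = (60 - 6) - 3049515 = 54 - 3049515 = -3049461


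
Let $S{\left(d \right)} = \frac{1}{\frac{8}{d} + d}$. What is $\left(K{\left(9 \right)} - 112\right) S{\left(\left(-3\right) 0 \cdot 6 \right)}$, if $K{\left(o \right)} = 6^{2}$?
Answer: $0$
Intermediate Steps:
$K{\left(o \right)} = 36$
$S{\left(d \right)} = \frac{1}{d + \frac{8}{d}}$
$\left(K{\left(9 \right)} - 112\right) S{\left(\left(-3\right) 0 \cdot 6 \right)} = \left(36 - 112\right) \frac{\left(-3\right) 0 \cdot 6}{8 + \left(\left(-3\right) 0 \cdot 6\right)^{2}} = - 76 \frac{0 \cdot 6}{8 + \left(0 \cdot 6\right)^{2}} = - 76 \frac{0}{8 + 0^{2}} = - 76 \frac{0}{8 + 0} = - 76 \cdot \frac{0}{8} = - 76 \cdot 0 \cdot \frac{1}{8} = \left(-76\right) 0 = 0$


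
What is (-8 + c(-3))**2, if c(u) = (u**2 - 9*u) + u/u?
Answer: 841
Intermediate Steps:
c(u) = 1 + u**2 - 9*u (c(u) = (u**2 - 9*u) + 1 = 1 + u**2 - 9*u)
(-8 + c(-3))**2 = (-8 + (1 + (-3)**2 - 9*(-3)))**2 = (-8 + (1 + 9 + 27))**2 = (-8 + 37)**2 = 29**2 = 841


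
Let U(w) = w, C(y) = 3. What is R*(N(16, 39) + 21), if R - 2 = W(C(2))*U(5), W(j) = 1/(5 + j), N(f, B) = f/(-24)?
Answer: 427/8 ≈ 53.375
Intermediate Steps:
N(f, B) = -f/24 (N(f, B) = f*(-1/24) = -f/24)
R = 21/8 (R = 2 + 5/(5 + 3) = 2 + 5/8 = 21/8 ≈ 2.6250)
R*(N(16, 39) + 21) = 21*(-1/24*16 + 21)/8 = 21*(-⅔ + 21)/8 = (21/8)*(61/3) = 427/8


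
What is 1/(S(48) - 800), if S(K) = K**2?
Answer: 1/1504 ≈ 0.00066489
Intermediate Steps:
1/(S(48) - 800) = 1/(48**2 - 800) = 1/(2304 - 800) = 1/1504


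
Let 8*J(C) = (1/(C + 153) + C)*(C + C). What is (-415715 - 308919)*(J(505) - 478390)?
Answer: 395402167071425/1316 ≈ 3.0046e+11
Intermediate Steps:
J(C) = C*(C + 1/(153 + C))/4 (J(C) = ((1/(C + 153) + C)*(C + C))/8 = ((1/(153 + C) + C)*(2*C))/8 = ((C + 1/(153 + C))*(2*C))/8 = (2*C*(C + 1/(153 + C)))/8 = C*(C + 1/(153 + C))/4)
(-415715 - 308919)*(J(505) - 478390) = (-415715 - 308919)*((1/4)*505*(1 + 505**2 + 153*505)/(153 + 505) - 478390) = -724634*((1/4)*505*(1 + 255025 + 77265)/658 - 478390) = -724634*((1/4)*505*(1/658)*332291 - 478390) = -724634*(167806955/2632 - 478390) = -724634*(-1091315525/2632) = 395402167071425/1316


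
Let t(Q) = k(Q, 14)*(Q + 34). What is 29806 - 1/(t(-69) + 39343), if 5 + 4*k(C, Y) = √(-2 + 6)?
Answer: 4693759458/157477 ≈ 29806.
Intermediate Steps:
k(C, Y) = -¾ (k(C, Y) = -5/4 + √(-2 + 6)/4 = -5/4 + √4/4 = -5/4 + (¼)*2 = -5/4 + ½ = -¾)
t(Q) = -51/2 - 3*Q/4 (t(Q) = -3*(Q + 34)/4 = -3*(34 + Q)/4 = -51/2 - 3*Q/4)
29806 - 1/(t(-69) + 39343) = 29806 - 1/((-51/2 - ¾*(-69)) + 39343) = 29806 - 1/((-51/2 + 207/4) + 39343) = 29806 - 1/(105/4 + 39343) = 29806 - 1/157477/4 = 29806 - 1*4/157477 = 29806 - 4/157477 = 4693759458/157477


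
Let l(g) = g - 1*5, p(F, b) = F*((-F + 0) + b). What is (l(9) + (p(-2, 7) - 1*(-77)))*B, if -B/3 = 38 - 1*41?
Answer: 567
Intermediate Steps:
B = 9 (B = -3*(38 - 1*41) = -3*(38 - 41) = -3*(-3) = 9)
p(F, b) = F*(b - F) (p(F, b) = F*(-F + b) = F*(b - F))
l(g) = -5 + g (l(g) = g - 5 = -5 + g)
(l(9) + (p(-2, 7) - 1*(-77)))*B = ((-5 + 9) + (-2*(7 - 1*(-2)) - 1*(-77)))*9 = (4 + (-2*(7 + 2) + 77))*9 = (4 + (-2*9 + 77))*9 = (4 + (-18 + 77))*9 = (4 + 59)*9 = 63*9 = 567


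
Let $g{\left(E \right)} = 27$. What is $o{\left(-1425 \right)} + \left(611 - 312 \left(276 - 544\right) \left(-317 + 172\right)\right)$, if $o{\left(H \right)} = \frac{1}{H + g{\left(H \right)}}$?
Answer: $- \frac{16948945183}{1398} \approx -1.2124 \cdot 10^{7}$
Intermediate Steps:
$o{\left(H \right)} = \frac{1}{27 + H}$ ($o{\left(H \right)} = \frac{1}{H + 27} = \frac{1}{27 + H}$)
$o{\left(-1425 \right)} + \left(611 - 312 \left(276 - 544\right) \left(-317 + 172\right)\right) = \frac{1}{27 - 1425} + \left(611 - 312 \left(276 - 544\right) \left(-317 + 172\right)\right) = \frac{1}{-1398} + \left(611 - 312 \left(\left(-268\right) \left(-145\right)\right)\right) = - \frac{1}{1398} + \left(611 - 12124320\right) = - \frac{1}{1398} - 12123709 = - \frac{16948945183}{1398}$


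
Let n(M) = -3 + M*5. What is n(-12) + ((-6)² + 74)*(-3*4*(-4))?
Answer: 5217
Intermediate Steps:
n(M) = -3 + 5*M
n(-12) + ((-6)² + 74)*(-3*4*(-4)) = (-3 + 5*(-12)) + ((-6)² + 74)*(-3*4*(-4)) = (-3 - 60) + (36 + 74)*(-12*(-4)) = -63 + 110*48 = -63 + 5280 = 5217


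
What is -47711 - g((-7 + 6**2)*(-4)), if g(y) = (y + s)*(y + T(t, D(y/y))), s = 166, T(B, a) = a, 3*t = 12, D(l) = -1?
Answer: -41861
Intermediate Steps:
t = 4 (t = (1/3)*12 = 4)
g(y) = (-1 + y)*(166 + y) (g(y) = (y + 166)*(y - 1) = (166 + y)*(-1 + y) = (-1 + y)*(166 + y))
-47711 - g((-7 + 6**2)*(-4)) = -47711 - (-166 + ((-7 + 6**2)*(-4))**2 + 165*((-7 + 6**2)*(-4))) = -47711 - (-166 + ((-7 + 36)*(-4))**2 + 165*((-7 + 36)*(-4))) = -47711 - (-166 + (29*(-4))**2 + 165*(29*(-4))) = -47711 - (-166 + (-116)**2 + 165*(-116)) = -47711 - (-166 + 13456 - 19140) = -47711 - 1*(-5850) = -47711 + 5850 = -41861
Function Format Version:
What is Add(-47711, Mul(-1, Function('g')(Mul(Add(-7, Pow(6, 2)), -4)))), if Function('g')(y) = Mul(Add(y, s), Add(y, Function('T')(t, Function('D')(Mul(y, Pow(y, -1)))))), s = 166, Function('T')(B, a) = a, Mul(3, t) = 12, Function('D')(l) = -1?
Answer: -41861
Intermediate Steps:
t = 4 (t = Mul(Rational(1, 3), 12) = 4)
Function('g')(y) = Mul(Add(-1, y), Add(166, y)) (Function('g')(y) = Mul(Add(y, 166), Add(y, -1)) = Mul(Add(166, y), Add(-1, y)) = Mul(Add(-1, y), Add(166, y)))
Add(-47711, Mul(-1, Function('g')(Mul(Add(-7, Pow(6, 2)), -4)))) = Add(-47711, Mul(-1, Add(-166, Pow(Mul(Add(-7, Pow(6, 2)), -4), 2), Mul(165, Mul(Add(-7, Pow(6, 2)), -4))))) = Add(-47711, Mul(-1, Add(-166, Pow(Mul(Add(-7, 36), -4), 2), Mul(165, Mul(Add(-7, 36), -4))))) = Add(-47711, Mul(-1, Add(-166, Pow(Mul(29, -4), 2), Mul(165, Mul(29, -4))))) = Add(-47711, Mul(-1, Add(-166, Pow(-116, 2), Mul(165, -116)))) = Add(-47711, Mul(-1, Add(-166, 13456, -19140))) = Add(-47711, Mul(-1, -5850)) = Add(-47711, 5850) = -41861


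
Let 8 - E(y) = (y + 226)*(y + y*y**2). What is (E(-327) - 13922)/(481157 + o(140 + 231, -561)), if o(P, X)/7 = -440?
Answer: -1177197008/159359 ≈ -7387.1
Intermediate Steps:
o(P, X) = -3080 (o(P, X) = 7*(-440) = -3080)
E(y) = 8 - (226 + y)*(y + y**3) (E(y) = 8 - (y + 226)*(y + y*y**2) = 8 - (226 + y)*(y + y**3))
(E(-327) - 13922)/(481157 + o(140 + 231, -561)) = ((8 - 1*(-327)**2 - 1*(-327)**4 - 226*(-327) - 226*(-327)**3) - 13922)/(481157 - 3080) = ((8 - 1*106929 - 1*11433811041 + 73902 - 226*(-34965783)) - 13922)/478077 = ((8 - 106929 - 11433811041 + 73902 + 7902266958) - 13922)*(1/478077) = (-3531577102 - 13922)*(1/478077) = -3531591024*1/478077 = -1177197008/159359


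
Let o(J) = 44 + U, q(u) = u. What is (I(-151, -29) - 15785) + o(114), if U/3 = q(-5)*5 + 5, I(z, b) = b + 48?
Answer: -15782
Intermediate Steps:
I(z, b) = 48 + b
U = -60 (U = 3*(-5*5 + 5) = 3*(-25 + 5) = 3*(-20) = -60)
o(J) = -16 (o(J) = 44 - 60 = -16)
(I(-151, -29) - 15785) + o(114) = ((48 - 29) - 15785) - 16 = (19 - 15785) - 16 = -15766 - 16 = -15782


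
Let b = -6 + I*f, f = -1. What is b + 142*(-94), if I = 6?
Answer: -13360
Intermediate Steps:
b = -12 (b = -6 + 6*(-1) = -6 - 6 = -12)
b + 142*(-94) = -12 + 142*(-94) = -12 - 13348 = -13360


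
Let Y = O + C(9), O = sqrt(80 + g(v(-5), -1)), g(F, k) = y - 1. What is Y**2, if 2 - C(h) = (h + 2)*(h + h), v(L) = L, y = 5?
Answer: 38500 - 784*sqrt(21) ≈ 34907.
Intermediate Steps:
g(F, k) = 4 (g(F, k) = 5 - 1 = 4)
O = 2*sqrt(21) (O = sqrt(80 + 4) = sqrt(84) = 2*sqrt(21) ≈ 9.1651)
C(h) = 2 - 2*h*(2 + h) (C(h) = 2 - (h + 2)*(h + h) = 2 - (2 + h)*2*h = 2 - 2*h*(2 + h))
Y = -196 + 2*sqrt(21) (Y = 2*sqrt(21) + (2 - 4*9 - 2*9**2) = 2*sqrt(21) + (2 - 36 - 2*81) = 2*sqrt(21) + (2 - 36 - 162) = 2*sqrt(21) - 196 = -196 + 2*sqrt(21) ≈ -186.83)
Y**2 = (-196 + 2*sqrt(21))**2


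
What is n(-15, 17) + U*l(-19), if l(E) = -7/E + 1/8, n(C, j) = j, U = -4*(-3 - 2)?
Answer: 1021/38 ≈ 26.868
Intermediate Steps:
U = 20 (U = -4*(-5) = 20)
l(E) = ⅛ - 7/E (l(E) = -7/E + 1*(⅛) = -7/E + ⅛ = ⅛ - 7/E)
n(-15, 17) + U*l(-19) = 17 + 20*((⅛)*(-56 - 19)/(-19)) = 17 + 20*((⅛)*(-1/19)*(-75)) = 17 + 20*(75/152) = 17 + 375/38 = 1021/38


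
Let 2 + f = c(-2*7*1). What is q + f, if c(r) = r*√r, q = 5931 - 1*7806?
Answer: -1877 - 14*I*√14 ≈ -1877.0 - 52.383*I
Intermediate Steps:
q = -1875 (q = 5931 - 7806 = -1875)
c(r) = r^(3/2)
f = -2 - 14*I*√14 (f = -2 + (-2*7*1)^(3/2) = -2 + (-14*1)^(3/2) = -2 + (-14)^(3/2) = -2 - 14*I*√14 ≈ -2.0 - 52.383*I)
q + f = -1875 + (-2 - 14*I*√14) = -1877 - 14*I*√14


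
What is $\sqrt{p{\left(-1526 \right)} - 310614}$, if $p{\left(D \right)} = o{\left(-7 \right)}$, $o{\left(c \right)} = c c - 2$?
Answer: $i \sqrt{310567} \approx 557.29 i$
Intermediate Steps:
$o{\left(c \right)} = -2 + c^{2}$ ($o{\left(c \right)} = c^{2} - 2 = -2 + c^{2}$)
$p{\left(D \right)} = 47$ ($p{\left(D \right)} = -2 + \left(-7\right)^{2} = -2 + 49 = 47$)
$\sqrt{p{\left(-1526 \right)} - 310614} = \sqrt{47 - 310614} = \sqrt{-310567} = i \sqrt{310567}$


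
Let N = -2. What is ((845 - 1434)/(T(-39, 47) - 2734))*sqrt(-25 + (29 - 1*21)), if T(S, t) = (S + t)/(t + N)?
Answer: 26505*I*sqrt(17)/123022 ≈ 0.88832*I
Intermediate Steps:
T(S, t) = (S + t)/(-2 + t) (T(S, t) = (S + t)/(t - 2) = (S + t)/(-2 + t))
((845 - 1434)/(T(-39, 47) - 2734))*sqrt(-25 + (29 - 1*21)) = ((845 - 1434)/((-39 + 47)/(-2 + 47) - 2734))*sqrt(-25 + (29 - 1*21)) = (-589/(8/45 - 2734))*sqrt(-25 + (29 - 21)) = (-589/((1/45)*8 - 2734))*sqrt(-25 + 8) = (-589/(8/45 - 2734))*sqrt(-17) = (-589/(-123022/45))*(I*sqrt(17)) = (-589*(-45/123022))*(I*sqrt(17)) = 26505*(I*sqrt(17))/123022 = 26505*I*sqrt(17)/123022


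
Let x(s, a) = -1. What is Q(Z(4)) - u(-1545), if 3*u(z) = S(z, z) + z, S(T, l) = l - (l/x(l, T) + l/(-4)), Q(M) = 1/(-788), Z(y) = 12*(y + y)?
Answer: 659457/394 ≈ 1673.7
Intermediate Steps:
Z(y) = 24*y (Z(y) = 12*(2*y) = 24*y)
Q(M) = -1/788
S(T, l) = 9*l/4 (S(T, l) = l - (l/(-1) + l/(-4)) = l - (l*(-1) + l*(-1/4)) = l - (-l - l/4) = l - (-5)*l/4 = l + 5*l/4 = 9*l/4)
u(z) = 13*z/12 (u(z) = (9*z/4 + z)/3 = (13*z/4)/3 = 13*z/12)
Q(Z(4)) - u(-1545) = -1/788 - 13*(-1545)/12 = -1/788 - 1*(-6695/4) = -1/788 + 6695/4 = 659457/394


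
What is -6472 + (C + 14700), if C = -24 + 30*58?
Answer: 9944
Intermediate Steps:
C = 1716 (C = -24 + 1740 = 1716)
-6472 + (C + 14700) = -6472 + (1716 + 14700) = -6472 + 16416 = 9944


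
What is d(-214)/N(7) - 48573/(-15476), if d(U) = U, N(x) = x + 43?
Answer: -441607/386900 ≈ -1.1414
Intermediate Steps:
N(x) = 43 + x
d(-214)/N(7) - 48573/(-15476) = -214/(43 + 7) - 48573/(-15476) = -214/50 - 48573*(-1/15476) = -214*1/50 + 48573/15476 = -107/25 + 48573/15476 = -441607/386900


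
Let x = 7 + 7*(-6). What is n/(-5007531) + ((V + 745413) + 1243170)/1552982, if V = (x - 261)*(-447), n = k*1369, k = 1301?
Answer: 7854479362487/7776605507442 ≈ 1.0100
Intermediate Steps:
x = -35 (x = 7 - 42 = -35)
n = 1781069 (n = 1301*1369 = 1781069)
V = 132312 (V = (-35 - 261)*(-447) = -296*(-447) = 132312)
n/(-5007531) + ((V + 745413) + 1243170)/1552982 = 1781069/(-5007531) + ((132312 + 745413) + 1243170)/1552982 = 1781069*(-1/5007531) + (877725 + 1243170)*(1/1552982) = -1781069/5007531 + 2120895*(1/1552982) = -1781069/5007531 + 2120895/1552982 = 7854479362487/7776605507442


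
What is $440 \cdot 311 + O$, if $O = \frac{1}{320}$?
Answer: $\frac{43788801}{320} \approx 1.3684 \cdot 10^{5}$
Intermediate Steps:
$O = \frac{1}{320} \approx 0.003125$
$440 \cdot 311 + O = 440 \cdot 311 + \frac{1}{320} = 136840 + \frac{1}{320} = \frac{43788801}{320}$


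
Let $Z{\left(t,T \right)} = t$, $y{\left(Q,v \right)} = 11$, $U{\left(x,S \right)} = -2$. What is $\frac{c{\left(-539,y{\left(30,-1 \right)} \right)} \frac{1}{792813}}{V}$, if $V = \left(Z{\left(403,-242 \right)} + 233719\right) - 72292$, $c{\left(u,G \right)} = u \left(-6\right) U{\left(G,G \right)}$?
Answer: $- \frac{154}{3054783995} \approx -5.0413 \cdot 10^{-8}$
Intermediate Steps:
$c{\left(u,G \right)} = 12 u$ ($c{\left(u,G \right)} = u \left(-6\right) \left(-2\right) = - 6 u \left(-2\right) = 12 u$)
$V = 161830$ ($V = \left(403 + 233719\right) - 72292 = 234122 - 72292 = 161830$)
$\frac{c{\left(-539,y{\left(30,-1 \right)} \right)} \frac{1}{792813}}{V} = \frac{12 \left(-539\right) \frac{1}{792813}}{161830} = \left(-6468\right) \frac{1}{792813} \cdot \frac{1}{161830} = \left(- \frac{308}{37753}\right) \frac{1}{161830} = - \frac{154}{3054783995}$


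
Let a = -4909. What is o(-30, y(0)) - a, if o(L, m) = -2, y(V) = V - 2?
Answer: 4907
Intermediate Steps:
y(V) = -2 + V
o(-30, y(0)) - a = -2 - 1*(-4909) = -2 + 4909 = 4907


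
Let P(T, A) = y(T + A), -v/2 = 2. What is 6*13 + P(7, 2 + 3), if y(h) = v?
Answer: 74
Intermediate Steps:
v = -4 (v = -2*2 = -4)
y(h) = -4
P(T, A) = -4
6*13 + P(7, 2 + 3) = 6*13 - 4 = 78 - 4 = 74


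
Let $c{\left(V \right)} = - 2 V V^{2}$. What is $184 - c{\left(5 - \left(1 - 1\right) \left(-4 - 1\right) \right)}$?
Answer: $434$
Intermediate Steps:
$c{\left(V \right)} = - 2 V^{3}$
$184 - c{\left(5 - \left(1 - 1\right) \left(-4 - 1\right) \right)} = 184 - - 2 \left(5 - \left(1 - 1\right) \left(-4 - 1\right)\right)^{3} = 184 - - 2 \left(5 - 0 \left(-5\right)\right)^{3} = 184 - - 2 \left(5 - 0\right)^{3} = 184 - - 2 \left(5 + 0\right)^{3} = 184 - - 2 \cdot 5^{3} = 184 - \left(-2\right) 125 = 184 - -250 = 184 + 250 = 434$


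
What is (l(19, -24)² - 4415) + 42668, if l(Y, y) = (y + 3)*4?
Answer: 45309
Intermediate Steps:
l(Y, y) = 12 + 4*y (l(Y, y) = (3 + y)*4 = 12 + 4*y)
(l(19, -24)² - 4415) + 42668 = ((12 + 4*(-24))² - 4415) + 42668 = ((12 - 96)² - 4415) + 42668 = ((-84)² - 4415) + 42668 = (7056 - 4415) + 42668 = 2641 + 42668 = 45309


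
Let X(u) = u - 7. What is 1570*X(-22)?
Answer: -45530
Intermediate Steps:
X(u) = -7 + u
1570*X(-22) = 1570*(-7 - 22) = 1570*(-29) = -45530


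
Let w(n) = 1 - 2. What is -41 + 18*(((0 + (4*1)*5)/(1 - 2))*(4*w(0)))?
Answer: 1399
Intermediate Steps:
w(n) = -1
-41 + 18*(((0 + (4*1)*5)/(1 - 2))*(4*w(0))) = -41 + 18*(((0 + (4*1)*5)/(1 - 2))*(4*(-1))) = -41 + 18*(((0 + 4*5)/(-1))*(-4)) = -41 + 18*(((0 + 20)*(-1))*(-4)) = -41 + 18*((20*(-1))*(-4)) = -41 + 18*(-20*(-4)) = -41 + 18*80 = -41 + 1440 = 1399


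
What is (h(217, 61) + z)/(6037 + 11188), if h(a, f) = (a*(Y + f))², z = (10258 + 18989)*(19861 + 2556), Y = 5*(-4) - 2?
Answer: 727252368/17225 ≈ 42221.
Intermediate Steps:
Y = -22 (Y = -20 - 2 = -22)
z = 655629999 (z = 29247*22417 = 655629999)
h(a, f) = a²*(-22 + f)² (h(a, f) = (a*(-22 + f))² = a²*(-22 + f)²)
(h(217, 61) + z)/(6037 + 11188) = (217²*(-22 + 61)² + 655629999)/(6037 + 11188) = (47089*39² + 655629999)/17225 = (47089*1521 + 655629999)*(1/17225) = (71622369 + 655629999)*(1/17225) = 727252368*(1/17225) = 727252368/17225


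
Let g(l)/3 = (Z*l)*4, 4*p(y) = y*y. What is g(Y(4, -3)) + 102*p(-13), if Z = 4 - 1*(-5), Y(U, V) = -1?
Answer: 8403/2 ≈ 4201.5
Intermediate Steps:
Z = 9 (Z = 4 + 5 = 9)
p(y) = y**2/4 (p(y) = (y*y)/4 = y**2/4)
g(l) = 108*l (g(l) = 3*((9*l)*4) = 3*(36*l) = 108*l)
g(Y(4, -3)) + 102*p(-13) = 108*(-1) + 102*((1/4)*(-13)**2) = -108 + 102*((1/4)*169) = -108 + 102*(169/4) = -108 + 8619/2 = 8403/2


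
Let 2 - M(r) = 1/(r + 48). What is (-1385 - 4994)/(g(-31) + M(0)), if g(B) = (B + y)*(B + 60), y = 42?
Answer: -306192/15407 ≈ -19.874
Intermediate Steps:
g(B) = (42 + B)*(60 + B) (g(B) = (B + 42)*(B + 60) = (42 + B)*(60 + B))
M(r) = 2 - 1/(48 + r) (M(r) = 2 - 1/(r + 48) = 2 - 1/(48 + r))
(-1385 - 4994)/(g(-31) + M(0)) = (-1385 - 4994)/((2520 + (-31)**2 + 102*(-31)) + (95 + 2*0)/(48 + 0)) = -6379/((2520 + 961 - 3162) + (95 + 0)/48) = -6379/(319 + (1/48)*95) = -6379/(319 + 95/48) = -6379/15407/48 = -6379*48/15407 = -306192/15407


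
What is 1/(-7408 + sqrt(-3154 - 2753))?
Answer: -7408/54884371 - I*sqrt(5907)/54884371 ≈ -0.00013497 - 1.4003e-6*I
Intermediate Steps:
1/(-7408 + sqrt(-3154 - 2753)) = 1/(-7408 + sqrt(-5907)) = 1/(-7408 + I*sqrt(5907))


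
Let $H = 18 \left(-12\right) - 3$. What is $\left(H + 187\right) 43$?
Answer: $-1376$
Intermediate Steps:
$H = -219$ ($H = -216 - 3 = -219$)
$\left(H + 187\right) 43 = \left(-219 + 187\right) 43 = \left(-32\right) 43 = -1376$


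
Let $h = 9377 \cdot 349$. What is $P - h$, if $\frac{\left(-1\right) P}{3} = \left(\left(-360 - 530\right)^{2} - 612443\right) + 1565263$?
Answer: $-8507333$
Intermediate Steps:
$P = -5234760$ ($P = - 3 \left(\left(\left(-360 - 530\right)^{2} - 612443\right) + 1565263\right) = - 3 \left(\left(\left(-890\right)^{2} - 612443\right) + 1565263\right) = - 3 \left(\left(792100 - 612443\right) + 1565263\right) = - 3 \left(179657 + 1565263\right) = \left(-3\right) 1744920 = -5234760$)
$h = 3272573$
$P - h = -5234760 - 3272573 = -8507333$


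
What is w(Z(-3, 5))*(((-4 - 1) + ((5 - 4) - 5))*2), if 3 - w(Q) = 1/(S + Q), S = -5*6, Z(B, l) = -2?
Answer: -873/16 ≈ -54.563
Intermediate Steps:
S = -30
w(Q) = 3 - 1/(-30 + Q)
w(Z(-3, 5))*(((-4 - 1) + ((5 - 4) - 5))*2) = ((-91 + 3*(-2))/(-30 - 2))*(((-4 - 1) + ((5 - 4) - 5))*2) = ((-91 - 6)/(-32))*((-5 + (1 - 5))*2) = (-1/32*(-97))*((-5 - 4)*2) = 97*(-9*2)/32 = (97/32)*(-18) = -873/16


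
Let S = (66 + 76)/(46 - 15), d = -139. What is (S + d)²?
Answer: 17363889/961 ≈ 18069.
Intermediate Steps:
S = 142/31 ≈ 4.5806
(S + d)² = (142/31 - 139)² = (-4167/31)² = 17363889/961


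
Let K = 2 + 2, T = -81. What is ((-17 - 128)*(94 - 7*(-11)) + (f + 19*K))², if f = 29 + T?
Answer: 613602441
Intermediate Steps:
K = 4
f = -52 (f = 29 - 81 = -52)
((-17 - 128)*(94 - 7*(-11)) + (f + 19*K))² = ((-17 - 128)*(94 - 7*(-11)) + (-52 + 19*4))² = (-145*(94 + 77) + (-52 + 76))² = (-145*171 + 24)² = (-24795 + 24)² = (-24771)² = 613602441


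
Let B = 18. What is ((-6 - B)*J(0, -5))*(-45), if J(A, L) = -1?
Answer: -1080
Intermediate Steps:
((-6 - B)*J(0, -5))*(-45) = ((-6 - 1*18)*(-1))*(-45) = ((-6 - 18)*(-1))*(-45) = -24*(-1)*(-45) = 24*(-45) = -1080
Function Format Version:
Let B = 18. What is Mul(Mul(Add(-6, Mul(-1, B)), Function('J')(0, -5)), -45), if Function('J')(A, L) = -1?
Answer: -1080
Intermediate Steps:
Mul(Mul(Add(-6, Mul(-1, B)), Function('J')(0, -5)), -45) = Mul(Mul(Add(-6, Mul(-1, 18)), -1), -45) = Mul(Mul(Add(-6, -18), -1), -45) = Mul(Mul(-24, -1), -45) = Mul(24, -45) = -1080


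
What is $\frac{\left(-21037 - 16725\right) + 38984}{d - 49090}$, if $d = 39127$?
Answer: $- \frac{1222}{9963} \approx -0.12265$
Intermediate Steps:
$\frac{\left(-21037 - 16725\right) + 38984}{d - 49090} = \frac{\left(-21037 - 16725\right) + 38984}{39127 - 49090} = \frac{\left(-21037 - 16725\right) + 38984}{-9963} = \left(-37762 + 38984\right) \left(- \frac{1}{9963}\right) = 1222 \left(- \frac{1}{9963}\right) = - \frac{1222}{9963}$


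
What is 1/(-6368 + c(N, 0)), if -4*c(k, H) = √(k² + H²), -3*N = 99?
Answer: -4/25505 ≈ -0.00015683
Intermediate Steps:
N = -33 (N = -⅓*99 = -33)
c(k, H) = -√(H² + k²)/4 (c(k, H) = -√(k² + H²)/4 = -√(H² + k²)/4)
1/(-6368 + c(N, 0)) = 1/(-6368 - √(0² + (-33)²)/4) = 1/(-6368 - √(0 + 1089)/4) = 1/(-6368 - √1089/4) = 1/(-6368 - ¼*33) = 1/(-6368 - 33/4) = 1/(-25505/4) = -4/25505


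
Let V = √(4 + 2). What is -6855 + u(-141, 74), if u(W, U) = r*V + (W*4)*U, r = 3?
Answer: -48591 + 3*√6 ≈ -48584.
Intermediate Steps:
V = √6 ≈ 2.4495
u(W, U) = 3*√6 + 4*U*W (u(W, U) = 3*√6 + (W*4)*U = 3*√6 + (4*W)*U = 3*√6 + 4*U*W)
-6855 + u(-141, 74) = -6855 + (3*√6 + 4*74*(-141)) = -6855 + (3*√6 - 41736) = -6855 + (-41736 + 3*√6) = -48591 + 3*√6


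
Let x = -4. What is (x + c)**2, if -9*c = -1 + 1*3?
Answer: 1444/81 ≈ 17.827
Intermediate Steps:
c = -2/9 (c = -(-1 + 1*3)/9 = -(-1 + 3)/9 = -1/9*2 = -2/9 ≈ -0.22222)
(x + c)**2 = (-4 - 2/9)**2 = (-38/9)**2 = 1444/81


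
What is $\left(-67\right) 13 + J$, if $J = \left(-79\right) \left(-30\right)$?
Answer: $1499$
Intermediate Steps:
$J = 2370$
$\left(-67\right) 13 + J = \left(-67\right) 13 + 2370 = -871 + 2370 = 1499$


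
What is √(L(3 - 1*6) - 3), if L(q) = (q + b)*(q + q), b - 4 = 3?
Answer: 3*I*√3 ≈ 5.1962*I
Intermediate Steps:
b = 7 (b = 4 + 3 = 7)
L(q) = 2*q*(7 + q) (L(q) = (q + 7)*(q + q) = (7 + q)*(2*q) = 2*q*(7 + q))
√(L(3 - 1*6) - 3) = √(2*(3 - 1*6)*(7 + (3 - 1*6)) - 3) = √(2*(3 - 6)*(7 + (3 - 6)) - 3) = √(2*(-3)*(7 - 3) - 3) = √(2*(-3)*4 - 3) = √(-24 - 3) = √(-27) = 3*I*√3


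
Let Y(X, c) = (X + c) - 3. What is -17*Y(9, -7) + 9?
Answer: 26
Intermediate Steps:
Y(X, c) = -3 + X + c
-17*Y(9, -7) + 9 = -17*(-3 + 9 - 7) + 9 = -17*(-1) + 9 = 17 + 9 = 26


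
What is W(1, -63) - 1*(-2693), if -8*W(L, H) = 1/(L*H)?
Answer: 1357273/504 ≈ 2693.0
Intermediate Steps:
W(L, H) = -1/(8*H*L) (W(L, H) = -1/(H*L)/8 = -1/(8*H*L))
W(1, -63) - 1*(-2693) = -1/8/(-63*1) - 1*(-2693) = -1/8*(-1/63)*1 + 2693 = 1/504 + 2693 = 1357273/504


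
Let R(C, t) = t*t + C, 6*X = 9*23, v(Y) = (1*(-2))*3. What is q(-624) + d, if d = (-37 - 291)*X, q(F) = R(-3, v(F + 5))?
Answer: -11283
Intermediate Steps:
v(Y) = -6 (v(Y) = -2*3 = -6)
X = 69/2 (X = (9*23)/6 = (1/6)*207 = 69/2 ≈ 34.500)
R(C, t) = C + t**2 (R(C, t) = t**2 + C = C + t**2)
q(F) = 33 (q(F) = -3 + (-6)**2 = -3 + 36 = 33)
d = -11316 (d = (-37 - 291)*(69/2) = -328*69/2 = -11316)
q(-624) + d = 33 - 11316 = -11283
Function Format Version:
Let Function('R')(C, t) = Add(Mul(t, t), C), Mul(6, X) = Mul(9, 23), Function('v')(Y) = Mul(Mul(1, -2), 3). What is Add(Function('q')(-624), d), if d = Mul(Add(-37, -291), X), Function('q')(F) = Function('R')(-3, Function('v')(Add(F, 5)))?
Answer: -11283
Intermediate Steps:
Function('v')(Y) = -6 (Function('v')(Y) = Mul(-2, 3) = -6)
X = Rational(69, 2) (X = Mul(Rational(1, 6), Mul(9, 23)) = Mul(Rational(1, 6), 207) = Rational(69, 2) ≈ 34.500)
Function('R')(C, t) = Add(C, Pow(t, 2)) (Function('R')(C, t) = Add(Pow(t, 2), C) = Add(C, Pow(t, 2)))
Function('q')(F) = 33 (Function('q')(F) = Add(-3, Pow(-6, 2)) = Add(-3, 36) = 33)
d = -11316 (d = Mul(Add(-37, -291), Rational(69, 2)) = Mul(-328, Rational(69, 2)) = -11316)
Add(Function('q')(-624), d) = Add(33, -11316) = -11283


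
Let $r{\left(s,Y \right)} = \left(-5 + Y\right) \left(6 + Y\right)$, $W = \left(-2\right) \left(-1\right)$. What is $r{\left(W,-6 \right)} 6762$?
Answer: $0$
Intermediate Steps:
$W = 2$
$r{\left(W,-6 \right)} 6762 = \left(-30 - 6 + \left(-6\right)^{2}\right) 6762 = \left(-30 - 6 + 36\right) 6762 = 0 \cdot 6762 = 0$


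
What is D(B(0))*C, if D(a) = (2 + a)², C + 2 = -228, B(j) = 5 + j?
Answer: -11270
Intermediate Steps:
C = -230 (C = -2 - 228 = -230)
D(B(0))*C = (2 + (5 + 0))²*(-230) = (2 + 5)²*(-230) = 7²*(-230) = 49*(-230) = -11270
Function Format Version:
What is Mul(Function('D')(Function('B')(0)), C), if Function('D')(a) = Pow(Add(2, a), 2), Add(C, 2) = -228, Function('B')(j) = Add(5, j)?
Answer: -11270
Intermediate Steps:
C = -230 (C = Add(-2, -228) = -230)
Mul(Function('D')(Function('B')(0)), C) = Mul(Pow(Add(2, Add(5, 0)), 2), -230) = Mul(Pow(Add(2, 5), 2), -230) = Mul(Pow(7, 2), -230) = Mul(49, -230) = -11270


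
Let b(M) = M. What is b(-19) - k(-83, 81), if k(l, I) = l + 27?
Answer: 37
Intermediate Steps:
k(l, I) = 27 + l
b(-19) - k(-83, 81) = -19 - (27 - 83) = -19 - 1*(-56) = -19 + 56 = 37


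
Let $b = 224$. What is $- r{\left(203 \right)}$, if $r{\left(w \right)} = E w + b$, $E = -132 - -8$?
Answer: $24948$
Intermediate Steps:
$E = -124$ ($E = -132 + 8 = -124$)
$r{\left(w \right)} = 224 - 124 w$ ($r{\left(w \right)} = - 124 w + 224 = 224 - 124 w$)
$- r{\left(203 \right)} = - (224 - 25172) = \left(-1\right) \left(-24948\right) = 24948$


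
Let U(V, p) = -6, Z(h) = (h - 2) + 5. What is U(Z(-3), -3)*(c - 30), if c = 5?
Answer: 150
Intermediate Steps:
Z(h) = 3 + h (Z(h) = (-2 + h) + 5 = 3 + h)
U(Z(-3), -3)*(c - 30) = -6*(5 - 30) = -6*(-25) = 150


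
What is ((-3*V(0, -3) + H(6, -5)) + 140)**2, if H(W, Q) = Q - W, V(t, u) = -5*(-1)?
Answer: 12996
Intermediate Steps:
V(t, u) = 5
((-3*V(0, -3) + H(6, -5)) + 140)**2 = ((-3*5 + (-5 - 1*6)) + 140)**2 = ((-15 + (-5 - 6)) + 140)**2 = ((-15 - 11) + 140)**2 = (-26 + 140)**2 = 114**2 = 12996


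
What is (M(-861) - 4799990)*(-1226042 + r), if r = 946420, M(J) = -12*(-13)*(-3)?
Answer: 1342313666876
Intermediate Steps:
M(J) = -468 (M(J) = 156*(-3) = -468)
(M(-861) - 4799990)*(-1226042 + r) = (-468 - 4799990)*(-1226042 + 946420) = -4800458*(-279622) = 1342313666876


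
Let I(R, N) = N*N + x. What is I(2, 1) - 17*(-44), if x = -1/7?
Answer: 5242/7 ≈ 748.86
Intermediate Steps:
x = -⅐ (x = -1*⅐ = -⅐ ≈ -0.14286)
I(R, N) = -⅐ + N² (I(R, N) = N*N - ⅐ = N² - ⅐ = -⅐ + N²)
I(2, 1) - 17*(-44) = (-⅐ + 1²) - 17*(-44) = (-⅐ + 1) + 748 = 6/7 + 748 = 5242/7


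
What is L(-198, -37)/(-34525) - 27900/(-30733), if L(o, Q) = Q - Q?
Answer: 27900/30733 ≈ 0.90782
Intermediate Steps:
L(o, Q) = 0
L(-198, -37)/(-34525) - 27900/(-30733) = 0/(-34525) - 27900/(-30733) = 0*(-1/34525) - 27900*(-1/30733) = 0 + 27900/30733 = 27900/30733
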